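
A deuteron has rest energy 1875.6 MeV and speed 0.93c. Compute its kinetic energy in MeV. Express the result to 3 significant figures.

β² = 0.8649, so γ = 1/√0.1351 = 2.7206.
Kinetic energy: K = (γ − 1)mc² = (2.7206 − 1) × 1875.6 MeV = 1.7206 × 1875.6 = 3230 MeV.

3230 MeV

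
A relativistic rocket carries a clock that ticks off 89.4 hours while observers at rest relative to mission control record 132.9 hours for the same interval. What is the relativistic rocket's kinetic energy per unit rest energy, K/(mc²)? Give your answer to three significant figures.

From Δt = γΔτ: γ = 132.9/89.4 = 1.48658.
Since K = (γ−1)mc², K/(mc²) = 1.48658 − 1 = 0.487.

0.487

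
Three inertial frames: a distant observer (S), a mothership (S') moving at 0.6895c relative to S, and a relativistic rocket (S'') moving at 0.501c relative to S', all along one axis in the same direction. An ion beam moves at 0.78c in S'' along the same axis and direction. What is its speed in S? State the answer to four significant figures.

Compose velocities in two stages. Stage 1 (into S'): u₁ = (0.78+0.501)/(1+0.78×0.501) = 0.92107.
Stage 2 (into S): u = (0.92107+0.6895)/(1+0.92107×0.6895) = 0.98501, so the speed is 0.9850c.

0.9850c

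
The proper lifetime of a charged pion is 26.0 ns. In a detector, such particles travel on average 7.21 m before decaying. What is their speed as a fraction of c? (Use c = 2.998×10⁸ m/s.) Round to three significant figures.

Lab distance = (lab lifetime)·v = γτ·βc, so βγ = d/(cτ) = 7.210/(2.998×10⁸ × 2.600×10^-8) = 0.92498.
With βγ = 0.92498: γ² = 1 + (βγ)² = 1.855588, and β = (βγ)/γ = 0.92498/1.3622 = 0.679.

0.679c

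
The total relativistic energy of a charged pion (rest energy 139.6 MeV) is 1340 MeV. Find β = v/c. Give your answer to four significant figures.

0.9946

γ = E/(mc²) = 1340/139.6 = 9.5989.
β = √(1 − 1/γ²) = √(1 − 0.0108532) = √0.9891468 = 0.9946.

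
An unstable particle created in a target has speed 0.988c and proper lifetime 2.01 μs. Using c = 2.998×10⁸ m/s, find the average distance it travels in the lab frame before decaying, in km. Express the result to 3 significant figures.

With β = 0.988, γ = 1/√(1 − 0.988²) = 1/√0.023856 = 6.4744.
Lab-frame lifetime: Δt = γτ = 6.4744 × 2.01 μs = 13.014 μs.
Distance: d = vΔt = 0.988 × 2.998×10⁸ m/s × 1.3014×10^-5 s = 3850 m = 3.85 km.

3.85 km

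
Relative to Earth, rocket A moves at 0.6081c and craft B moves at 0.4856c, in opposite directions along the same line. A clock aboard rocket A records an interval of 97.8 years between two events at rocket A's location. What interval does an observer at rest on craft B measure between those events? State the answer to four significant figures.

182.5 years

Speed of rocket A in craft B's frame: u = (v_A + v_B)/(1 + v_A v_B/c²) = (0.6081 + 0.4856)/(1 + 0.6081×0.4856) = 1.0937/1.29529336 = 0.84436; |u| = 0.84436c.
At |u| = 0.84436c, γ = (1 − 0.712944)^(−1/2) = 1.8665.
The clock on rocket A records proper time, so craft B measures Δt = γΔτ = 1.8665 × 97.8 = 182.5 years.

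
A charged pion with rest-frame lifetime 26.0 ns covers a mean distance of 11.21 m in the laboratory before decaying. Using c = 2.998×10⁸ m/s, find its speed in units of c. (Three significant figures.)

d = βγcτ ⇒ βγ = d/(cτ) = 11.21 m / (7.7948 m) = 1.4381.
β = (βγ)/√(1+(βγ)²) = 1.4381/√3.06813 = 0.821.

0.821c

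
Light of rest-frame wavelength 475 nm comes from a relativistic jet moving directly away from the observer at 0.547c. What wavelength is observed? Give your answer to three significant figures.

878 nm

Relativistic Doppler for wavelength: λ_obs = λ_src · √((1+β)/(1−β)).
With β = 0.547: factor = √(1.547/0.453) = 1.848.
λ_obs = 475 × 1.848 = 878 nm.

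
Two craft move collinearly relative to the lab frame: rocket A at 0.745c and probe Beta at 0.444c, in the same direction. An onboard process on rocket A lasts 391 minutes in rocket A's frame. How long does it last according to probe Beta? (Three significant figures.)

438 minutes

The velocity of rocket A relative to probe Beta is (0.745 − 0.444)c / (1 − 0.745×0.444) = 0.44978c; relative speed 0.44978c.
γ for this relative speed: γ = 1/√(1 − 0.202302) = 1.1196.
The clock on rocket A records proper time, so probe Beta measures Δt = γΔτ = 1.1196 × 391 = 438 minutes.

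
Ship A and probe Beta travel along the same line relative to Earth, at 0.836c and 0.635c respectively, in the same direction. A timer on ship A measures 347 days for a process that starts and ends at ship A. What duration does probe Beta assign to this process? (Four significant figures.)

384.0 days

Transform ship A's velocity into probe Beta's frame: (0.836 − 0.635)/(1 − 0.836·0.635) = 0.201/0.46914, so the relative speed is 0.42844c.
γ for this relative speed: γ = 1/√(1 − 0.183561) = 1.1067.
Ship A's interval is proper; time dilation gives Δt_B = γΔτ = 1.1067 × 347 days = 384.0 days.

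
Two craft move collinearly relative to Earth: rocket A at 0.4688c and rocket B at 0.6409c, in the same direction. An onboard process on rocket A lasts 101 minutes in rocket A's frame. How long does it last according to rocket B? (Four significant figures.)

104.2 minutes

Speed of rocket A in rocket B's frame: u = (v_A − v_B)/(1 − v_A v_B/c²) = (0.4688 − 0.6409)/(1 − 0.4688×0.6409) = −0.1721/0.69954608 = −0.24602; |u| = 0.24602c.
At |u| = 0.24602c, γ = (1 − 0.0605258)^(−1/2) = 1.0317.
Rocket A's interval is proper; time dilation gives Δt_B = γΔτ = 1.0317 × 101 minutes = 104.2 minutes.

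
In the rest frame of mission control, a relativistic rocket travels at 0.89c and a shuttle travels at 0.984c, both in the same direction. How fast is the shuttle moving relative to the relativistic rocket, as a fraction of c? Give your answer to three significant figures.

Transform to the relativistic rocket's frame: u' = (u − v)/(1 − uv/c²).
u' = (0.984 − 0.89)/(1 − 0.984×0.89) = 0.094/0.12424 = 0.7566.
Speed in the relativistic rocket's frame: 0.757c (in the same direction).

0.757c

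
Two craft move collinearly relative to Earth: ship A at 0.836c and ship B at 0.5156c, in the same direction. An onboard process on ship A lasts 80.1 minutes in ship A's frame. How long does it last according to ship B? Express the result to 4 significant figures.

96.93 minutes

The velocity of ship A relative to ship B is (0.836 − 0.5156)c / (1 − 0.836×0.5156) = 0.56313c; relative speed 0.56313c.
γ for this relative speed: γ = 1/√(1 − 0.317115) = 1.2101.
Ship A's interval is proper; time dilation gives Δt_B = γΔτ = 1.2101 × 80.1 minutes = 96.93 minutes.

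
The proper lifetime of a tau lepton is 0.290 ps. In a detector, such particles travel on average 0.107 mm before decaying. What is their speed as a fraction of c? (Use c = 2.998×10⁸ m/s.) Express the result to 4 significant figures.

0.7761c

Lab distance = (lab lifetime)·v = γτ·βc, so βγ = d/(cτ) = 1.070×10^-4/(2.998×10⁸ × 2.900×10^-13) = 1.2307.
With βγ = 1.2307: γ² = 1 + (βγ)² = 2.51462, and β = (βγ)/γ = 1.2307/1.58576 = 0.7761.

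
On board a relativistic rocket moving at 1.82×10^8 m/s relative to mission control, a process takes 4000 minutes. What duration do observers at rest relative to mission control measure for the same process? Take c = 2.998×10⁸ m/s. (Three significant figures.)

5030 minutes

β = v/c = (1.82×10^8 m/s)/(2.998×10⁸ m/s) = 0.607071.
Lorentz factor: γ = (1 − 0.3685352)^(−1/2) = 1.2584.
Time dilation: Δt = γ·Δτ = 1.2584 × 4000 = 5030 minutes.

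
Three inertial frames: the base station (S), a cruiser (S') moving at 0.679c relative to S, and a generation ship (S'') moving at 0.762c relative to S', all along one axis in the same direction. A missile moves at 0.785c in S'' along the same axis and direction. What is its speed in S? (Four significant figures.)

First combine the missile and generation ship (S''→S'): u₁ = (0.785 + 0.762)/(1 + 0.785×0.762) = 1.547/1.59817 = 0.96798.
Then combine with the cruiser (S'→S): u = (0.96798 + 0.679)/(1 + 0.96798×0.679) = 1.64698/1.65725842 = 0.9938.

0.9938c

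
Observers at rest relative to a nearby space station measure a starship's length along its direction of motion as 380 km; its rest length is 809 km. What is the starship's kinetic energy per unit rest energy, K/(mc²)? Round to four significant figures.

From L = L₀/γ: γ = 809/380 = 2.12895.
K/(mc²) = γ − 1 = 2.12895 − 1 = 1.129.

1.129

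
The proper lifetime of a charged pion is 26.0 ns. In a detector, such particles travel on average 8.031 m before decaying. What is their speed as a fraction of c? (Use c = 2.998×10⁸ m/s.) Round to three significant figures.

0.718c

Let x = d/(cτ) = 8.031 m / (2.998×10⁸ m/s × 2.600×10^-8 s) = 1.0303. Since d = βγcτ, x = βγ = β/√(1−β²).
Solving: β² = x²/(1+x²) = 1.06152/2.06152 = 0.514921, so β = 0.718.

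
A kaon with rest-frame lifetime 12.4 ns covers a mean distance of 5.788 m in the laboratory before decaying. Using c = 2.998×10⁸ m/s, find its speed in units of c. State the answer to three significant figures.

0.841c

d = βγcτ ⇒ βγ = d/(cτ) = 5.788 m / (3.71752 m) = 1.557.
β = (βγ)/√(1+(βγ)²) = 1.557/√3.42425 = 0.841.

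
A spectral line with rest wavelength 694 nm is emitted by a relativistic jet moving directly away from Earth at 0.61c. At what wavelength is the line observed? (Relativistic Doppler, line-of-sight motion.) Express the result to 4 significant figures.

Relativistic Doppler for wavelength: λ_obs = λ_src · √((1+β)/(1−β)).
With β = 0.61: factor = √(1.61/0.39) = 2.0318.
λ_obs = 694 × 2.0318 = 1410 nm.

1410 nm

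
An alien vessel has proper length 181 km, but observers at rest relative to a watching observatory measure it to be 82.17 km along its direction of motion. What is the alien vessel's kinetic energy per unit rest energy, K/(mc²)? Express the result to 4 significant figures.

From L = L₀/γ: γ = 181/82.17 = 2.20275.
Since K = (γ−1)mc², K/(mc²) = 2.20275 − 1 = 1.203.

1.203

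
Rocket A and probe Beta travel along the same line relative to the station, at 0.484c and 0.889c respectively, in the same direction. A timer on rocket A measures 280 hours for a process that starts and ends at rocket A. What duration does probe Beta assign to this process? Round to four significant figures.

398.1 hours

Transform rocket A's velocity into probe Beta's frame: (0.484 − 0.889)/(1 − 0.484·0.889) = −0.405/0.569724, so the relative speed is 0.71087c.
γ for this relative speed: γ = 1/√(1 − 0.505336) = 1.4218.
The clock on rocket A records proper time, so probe Beta measures Δt = γΔτ = 1.4218 × 280 = 398.1 hours.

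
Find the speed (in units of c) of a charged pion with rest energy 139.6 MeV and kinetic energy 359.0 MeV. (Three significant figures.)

0.960c

K = (γ−1)mc², so γ = 1 + 359.0/139.6 = 3.5716.
Then v/c = √(1 − γ⁻²) = √(1 − 0.0783925) = √0.9216075 = 0.960.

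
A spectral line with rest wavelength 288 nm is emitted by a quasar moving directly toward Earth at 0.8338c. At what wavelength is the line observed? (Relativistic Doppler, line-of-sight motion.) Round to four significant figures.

86.70 nm

Relativistic Doppler for wavelength: λ_obs = λ_src · √((1−β)/(1+β)).
With β = 0.8338: factor = √(0.1662/1.8338) = 0.30105.
λ_obs = 288 × 0.30105 = 86.70 nm.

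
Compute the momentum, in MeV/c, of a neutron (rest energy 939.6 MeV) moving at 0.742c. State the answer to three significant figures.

With β = 0.742, γ = 1/√(1 − 0.742²) = 1/√0.449436 = 1.4916.
Momentum: p = γβ·mc = 1.4916 × 0.742 × 939.6 MeV/c = 1040 MeV/c.

1040 MeV/c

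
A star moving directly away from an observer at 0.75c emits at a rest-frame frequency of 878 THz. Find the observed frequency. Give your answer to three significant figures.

332 THz

Relativistic Doppler (source moving away): f_obs = f_src · √((1−β)/(1+β)).
With β = 0.75: factor = √(0.25/1.75) = 0.37796.
f_obs = 878 × 0.37796 = 332 THz.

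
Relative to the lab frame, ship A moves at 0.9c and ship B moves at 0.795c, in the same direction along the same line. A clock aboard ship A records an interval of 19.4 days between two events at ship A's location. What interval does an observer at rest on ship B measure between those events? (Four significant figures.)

The velocity of ship A relative to ship B is (0.9 − 0.795)c / (1 − 0.9×0.795) = 0.36907c; relative speed 0.36907c.
At |u| = 0.36907c, γ = (1 − 0.136213)^(−1/2) = 1.076.
The clock on ship A records proper time, so ship B measures Δt = γΔτ = 1.076 × 19.4 = 20.87 days.

20.87 days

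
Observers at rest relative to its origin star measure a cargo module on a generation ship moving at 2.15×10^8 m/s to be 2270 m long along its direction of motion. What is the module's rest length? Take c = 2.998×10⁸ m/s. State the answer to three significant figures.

3260 m

β = v/c = (2.15×10^8 m/s)/(2.998×10⁸ m/s) = 0.717145.
With β = 0.717145, γ = 1/√(1 − 0.717145²) = 1/√0.485703 = 1.4349.
Proper length: L₀ = γ·L = 1.4349 × 2270 = 3260 m.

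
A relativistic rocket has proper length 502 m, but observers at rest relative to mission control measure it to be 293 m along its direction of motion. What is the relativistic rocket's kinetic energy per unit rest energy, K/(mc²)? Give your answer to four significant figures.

Length contraction gives γ = L₀/L = 502/293 = 1.71331.
Since K = (γ−1)mc², K/(mc²) = 1.71331 − 1 = 0.7133.

0.7133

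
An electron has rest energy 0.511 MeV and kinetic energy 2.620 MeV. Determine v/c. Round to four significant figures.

0.9866

K = (γ−1)mc², so γ = 1 + 2.620/0.511 = 6.1272.
Then v/c = √(1 − γ⁻²) = √(1 − 0.0266364) = √0.9733636 = 0.9866.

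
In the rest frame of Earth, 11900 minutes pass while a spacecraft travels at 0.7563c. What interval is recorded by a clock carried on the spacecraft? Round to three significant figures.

7790 minutes

γ = 1/√(1 − β²) = 1/√(1 − 0.57198969) = 1/√0.42801031 = 1/0.654225 = 1.5285.
The moving clock records proper time: Δτ = Δt/γ = 11900/1.5285 = 7790 minutes.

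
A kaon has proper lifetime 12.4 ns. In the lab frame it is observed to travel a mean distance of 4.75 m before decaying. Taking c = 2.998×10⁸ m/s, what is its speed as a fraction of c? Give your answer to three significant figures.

Let x = d/(cτ) = 4.750 m / (2.998×10⁸ m/s × 1.240×10^-8 s) = 1.2777. Since d = βγcτ, x = βγ = β/√(1−β²).
Solving: β² = x²/(1+x²) = 1.63252/2.63252 = 0.620136, so β = 0.787.

0.787c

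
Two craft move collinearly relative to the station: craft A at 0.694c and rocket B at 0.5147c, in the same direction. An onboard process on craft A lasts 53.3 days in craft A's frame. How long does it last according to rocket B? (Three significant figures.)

55.5 days

Transform craft A's velocity into rocket B's frame: (0.694 − 0.5147)/(1 − 0.694·0.5147) = 0.1793/0.6427982, so the relative speed is 0.27894c.
At |u| = 0.27894c, γ = (1 − 0.0778075)^(−1/2) = 1.0413.
Craft A's interval is proper; time dilation gives Δt_B = γΔτ = 1.0413 × 53.3 days = 55.5 days.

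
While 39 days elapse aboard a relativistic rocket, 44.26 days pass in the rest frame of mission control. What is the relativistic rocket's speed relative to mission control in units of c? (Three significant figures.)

0.473c

γ = Δt/Δτ = 44.26/39 = 1.1349.
β = √(1 − 1/γ²) = √(1 − 0.776399) = √0.223601 = 0.473.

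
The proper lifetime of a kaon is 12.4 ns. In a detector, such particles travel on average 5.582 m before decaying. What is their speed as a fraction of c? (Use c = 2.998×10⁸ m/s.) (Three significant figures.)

0.832c

Let x = d/(cτ) = 5.582 m / (2.998×10⁸ m/s × 1.240×10^-8 s) = 1.5015. Since d = βγcτ, x = βγ = β/√(1−β²).
Solving: β² = x²/(1+x²) = 2.2545/3.2545 = 0.692733, so β = 0.832.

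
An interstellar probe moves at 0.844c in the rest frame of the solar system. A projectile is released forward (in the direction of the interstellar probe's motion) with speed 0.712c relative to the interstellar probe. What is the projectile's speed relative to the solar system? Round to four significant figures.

Relativistic velocity addition: u = (u' + v)/(1 + u'v/c²), with u' = 0.712c and v = 0.844c.
Numerator: 0.712 + 0.844 = 1.556. Denominator: 1 + (0.712)(0.844) = 1.600928.
u = 1.556/1.600928 = 0.97194, so the speed is 0.9719c.

0.9719c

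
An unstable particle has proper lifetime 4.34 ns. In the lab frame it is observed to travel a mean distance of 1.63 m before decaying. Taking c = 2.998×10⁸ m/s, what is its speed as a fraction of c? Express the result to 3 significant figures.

d = βγcτ ⇒ βγ = d/(cτ) = 1.630 m / (1.301132 m) = 1.2528.
β = (βγ)/√(1+(βγ)²) = 1.2528/√2.56951 = 0.782.

0.782c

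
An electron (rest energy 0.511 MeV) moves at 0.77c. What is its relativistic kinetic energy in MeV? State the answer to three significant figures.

With β = 0.77, γ = 1/√(1 − 0.77²) = 1/√0.4071 = 1.56729.
Kinetic energy: K = (γ − 1)mc² = (1.56729 − 1) × 0.511 MeV = 0.56729 × 0.511 = 0.290 MeV.

0.290 MeV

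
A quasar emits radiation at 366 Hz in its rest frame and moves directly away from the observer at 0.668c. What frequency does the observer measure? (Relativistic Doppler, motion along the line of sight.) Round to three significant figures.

163 Hz

Relativistic Doppler (source moving away): f_obs = f_src · √((1−β)/(1+β)).
With β = 0.668: factor = √(0.332/1.668) = 0.44614.
f_obs = 366 × 0.44614 = 163 Hz.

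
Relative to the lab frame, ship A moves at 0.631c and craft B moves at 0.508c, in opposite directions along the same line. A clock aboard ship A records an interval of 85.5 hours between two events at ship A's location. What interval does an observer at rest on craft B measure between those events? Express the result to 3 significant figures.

169 hours

Transform ship A's velocity into craft B's frame: (0.631 + 0.508)/(1 + 0.631·0.508) = 1.139/1.320548, so the relative speed is 0.86252c.
At |u| = 0.86252c, γ = (1 − 0.743941)^(−1/2) = 1.9762.
The clock on ship A records proper time, so craft B measures Δt = γΔτ = 1.9762 × 85.5 = 169 hours.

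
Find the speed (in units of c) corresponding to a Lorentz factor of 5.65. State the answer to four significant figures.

0.9842c

β = √(1 − 1/γ²) = √(1 − 1/31.9225) = √0.968674 = 0.9842.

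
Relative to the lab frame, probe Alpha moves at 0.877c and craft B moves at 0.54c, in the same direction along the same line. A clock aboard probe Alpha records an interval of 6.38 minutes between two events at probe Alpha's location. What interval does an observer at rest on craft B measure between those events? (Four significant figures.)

Transform probe Alpha's velocity into craft B's frame: (0.877 − 0.54)/(1 − 0.877·0.54) = 0.337/0.52642, so the relative speed is 0.64017c.
At |u| = 0.64017c, γ = (1 − 0.409818)^(−1/2) = 1.3017.
The clock on probe Alpha records proper time, so craft B measures Δt = γΔτ = 1.3017 × 6.38 = 8.305 minutes.

8.305 minutes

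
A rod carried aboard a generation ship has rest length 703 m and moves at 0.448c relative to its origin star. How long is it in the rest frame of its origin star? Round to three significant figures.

γ = 1/√(1 − β²) = 1/√(1 − 0.200704) = 1/√0.799296 = 1/0.894034 = 1.1185.
Length contraction: L = L₀/γ = 703/1.1185 = 629 m.

629 m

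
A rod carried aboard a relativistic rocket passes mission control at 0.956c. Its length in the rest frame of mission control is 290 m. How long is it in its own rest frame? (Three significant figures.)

989 m

With β = 0.956, γ = 1/√(1 − 0.956²) = 1/√0.086064 = 3.4087.
Proper length: L₀ = γ·L = 3.4087 × 290 = 989 m.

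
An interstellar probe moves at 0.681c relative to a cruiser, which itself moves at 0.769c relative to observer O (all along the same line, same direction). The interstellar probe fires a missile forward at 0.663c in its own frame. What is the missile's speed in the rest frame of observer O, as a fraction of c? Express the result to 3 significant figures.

0.990c

Apply u = (u'+v)/(1+u'v) twice. Missile in the cruiser frame: (0.663+0.681)/(1+0.663·0.681) = 1.344/1.451503 = 0.92594c.
That velocity, transformed to the rest frame of observer O: (0.92594+0.769)/(1+0.92594·0.769) = 1.69494/1.71204786 = 0.99001c.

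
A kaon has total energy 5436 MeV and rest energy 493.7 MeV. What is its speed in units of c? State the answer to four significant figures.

0.9959c

γ = E/(mc²) = 5436/493.7 = 11.011.
β = √(1 − 1/γ²) = √(1 − 0.00824796) = √0.99175204 = 0.9959.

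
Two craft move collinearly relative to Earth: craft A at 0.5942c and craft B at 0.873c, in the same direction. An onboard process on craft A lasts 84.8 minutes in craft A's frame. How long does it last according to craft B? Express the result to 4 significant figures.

Transform craft A's velocity into craft B's frame: (0.5942 − 0.873)/(1 − 0.5942·0.873) = −0.2788/0.4812634, so the relative speed is 0.57931c.
At |u| = 0.57931c, γ = (1 − 0.3356)^(−1/2) = 1.2268.
Craft A's interval is proper; time dilation gives Δt_B = γΔτ = 1.2268 × 84.8 minutes = 104.0 minutes.

104.0 minutes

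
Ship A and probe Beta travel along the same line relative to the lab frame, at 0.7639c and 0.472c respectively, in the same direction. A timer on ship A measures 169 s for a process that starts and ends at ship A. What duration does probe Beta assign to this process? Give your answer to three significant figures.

190 s

Speed of ship A in probe Beta's frame: u = (v_A − v_B)/(1 − v_A v_B/c²) = (0.7639 − 0.472)/(1 − 0.7639×0.472) = 0.2919/0.6394392 = 0.45649; |u| = 0.45649c.
At |u| = 0.45649c, γ = (1 − 0.208383)^(−1/2) = 1.1239.
Ship A's interval is proper; time dilation gives Δt_B = γΔτ = 1.1239 × 169 s = 190 s.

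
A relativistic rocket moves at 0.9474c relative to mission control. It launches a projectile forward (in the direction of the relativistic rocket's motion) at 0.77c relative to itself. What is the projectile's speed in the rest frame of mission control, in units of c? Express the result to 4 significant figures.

Relativistic velocity addition: u = (u' + v)/(1 + u'v/c²), with u' = 0.77c and v = 0.9474c.
Numerator: 0.77 + 0.9474 = 1.7174. Denominator: 1 + (0.77)(0.9474) = 1.729498.
u = 1.7174/1.729498 = 0.993, so the speed is 0.9930c.

0.9930c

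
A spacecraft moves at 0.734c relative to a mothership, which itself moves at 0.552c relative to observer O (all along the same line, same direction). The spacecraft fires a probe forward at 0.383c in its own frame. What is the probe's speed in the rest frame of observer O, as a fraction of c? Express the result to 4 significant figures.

Compose velocities in two stages. Stage 1 (into S'): u₁ = (0.383+0.734)/(1+0.383×0.734) = 0.87189.
Stage 2 (into S): u = (0.87189+0.552)/(1+0.87189×0.552) = 0.96125, so the speed is 0.9613c.

0.9613c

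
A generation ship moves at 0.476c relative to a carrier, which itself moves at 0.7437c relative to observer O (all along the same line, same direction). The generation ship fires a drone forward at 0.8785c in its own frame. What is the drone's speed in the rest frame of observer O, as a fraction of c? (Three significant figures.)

Compose velocities in two stages. Stage 1 (into S'): u₁ = (0.8785+0.476)/(1+0.8785×0.476) = 0.95511.
Stage 2 (into S): u = (0.95511+0.7437)/(1+0.95511×0.7437) = 0.99327, so the speed is 0.993c.

0.993c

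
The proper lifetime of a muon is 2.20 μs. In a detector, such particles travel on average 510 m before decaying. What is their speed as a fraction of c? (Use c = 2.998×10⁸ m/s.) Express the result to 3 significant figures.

0.612c

Let x = d/(cτ) = 510.0 m / (2.998×10⁸ m/s × 2.200×10^-6 s) = 0.77324. Since d = βγcτ, x = βγ = β/√(1−β²).
Solving: β² = x²/(1+x²) = 0.5979/1.5979 = 0.374179, so β = 0.612.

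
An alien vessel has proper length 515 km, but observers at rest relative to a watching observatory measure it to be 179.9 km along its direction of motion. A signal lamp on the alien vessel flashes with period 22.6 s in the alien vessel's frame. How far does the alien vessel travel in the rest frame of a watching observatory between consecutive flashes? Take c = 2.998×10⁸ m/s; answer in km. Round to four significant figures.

1.817×10^7 km

γ = L₀/L = 515/179.9 = 2.8627.
β = √(1 − 1/γ²) = 0.937. Lab-frame period = γτ = 2.8627×22.6 s = 64.697 s. Distance = βc × γτ = 0.937 × 2.998×10⁸ m/s × 64.697 s = 1.8174×10^10 m = 1.817×10^7 km.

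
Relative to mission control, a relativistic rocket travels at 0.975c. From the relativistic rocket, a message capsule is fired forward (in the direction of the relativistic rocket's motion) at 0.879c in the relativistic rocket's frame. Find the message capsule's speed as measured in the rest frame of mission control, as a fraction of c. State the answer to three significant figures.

0.998c

In units of c, u = (u' + v)/(1 + u'v) with u' = 0.879 and v = 0.975.
Numerator: 0.879 + 0.975 = 1.854. Denominator: 1 + (0.879)(0.975) = 1.857025.
u = 1.854/1.857025 = 0.99837, so the speed is 0.998c.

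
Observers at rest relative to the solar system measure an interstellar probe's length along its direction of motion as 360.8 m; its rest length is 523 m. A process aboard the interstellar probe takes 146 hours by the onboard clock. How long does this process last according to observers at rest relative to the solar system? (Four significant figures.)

211.6 hours

From L = L₀/γ: γ = 523/360.8 = 1.44956.
Δt = γΔτ = 1.44956 × 146 = 211.6 hours.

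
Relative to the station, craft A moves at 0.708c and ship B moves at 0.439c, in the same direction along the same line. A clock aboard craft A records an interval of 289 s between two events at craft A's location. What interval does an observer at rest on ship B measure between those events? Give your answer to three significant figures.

The velocity of craft A relative to ship B is (0.708 − 0.439)c / (1 − 0.708×0.439) = 0.39031c; relative speed 0.39031c.
γ for this relative speed: γ = 1/√(1 − 0.152342) = 1.0861.
Craft A's interval is proper; time dilation gives Δt_B = γΔτ = 1.0861 × 289 s = 314 s.

314 s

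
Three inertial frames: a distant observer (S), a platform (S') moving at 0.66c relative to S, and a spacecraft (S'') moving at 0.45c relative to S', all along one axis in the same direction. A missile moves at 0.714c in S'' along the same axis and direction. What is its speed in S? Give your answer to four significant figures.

0.9744c

First combine the missile and spacecraft (S''→S'): u₁ = (0.714 + 0.45)/(1 + 0.714×0.45) = 1.164/1.3213 = 0.88095.
Then combine with the platform (S'→S): u = (0.88095 + 0.66)/(1 + 0.88095×0.66) = 1.54095/1.581427 = 0.9744.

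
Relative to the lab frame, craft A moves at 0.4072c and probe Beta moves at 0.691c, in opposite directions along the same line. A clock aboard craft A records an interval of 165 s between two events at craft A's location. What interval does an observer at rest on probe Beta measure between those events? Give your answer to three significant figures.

320 s

Speed of craft A in probe Beta's frame: u = (v_A + v_B)/(1 + v_A v_B/c²) = (0.4072 + 0.691)/(1 + 0.4072×0.691) = 1.0982/1.2813752 = 0.85705; |u| = 0.85705c.
At |u| = 0.85705c, γ = (1 − 0.734535)^(−1/2) = 1.9409.
Craft A's interval is proper; time dilation gives Δt_B = γΔτ = 1.9409 × 165 s = 320 s.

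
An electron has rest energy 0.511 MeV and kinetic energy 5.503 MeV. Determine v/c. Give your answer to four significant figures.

0.9964

γ = 1 + K/(mc²) = 1 + 5.503/0.511 = 11.769.
β = √(1 − 1/γ²) = √(1 − 0.00721973) = √0.99278027 = 0.9964.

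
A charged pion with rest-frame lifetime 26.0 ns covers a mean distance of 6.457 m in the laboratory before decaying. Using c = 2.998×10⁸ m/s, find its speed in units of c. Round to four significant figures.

Let x = d/(cτ) = 6.457 m / (2.998×10⁸ m/s × 2.600×10^-8 s) = 0.82837. Since d = βγcτ, x = βγ = β/√(1−β²).
Solving: β² = x²/(1+x²) = 0.686197/1.686197 = 0.406949, so β = 0.6379.

0.6379c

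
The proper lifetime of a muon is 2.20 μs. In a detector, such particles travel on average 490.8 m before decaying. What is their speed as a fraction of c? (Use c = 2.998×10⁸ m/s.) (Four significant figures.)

0.5970c

Lab distance = (lab lifetime)·v = γτ·βc, so βγ = d/(cτ) = 490.8/(2.998×10⁸ × 2.200×10^-6) = 0.74413.
With βγ = 0.74413: γ² = 1 + (βγ)² = 1.553729, and β = (βγ)/γ = 0.74413/1.24649 = 0.5970.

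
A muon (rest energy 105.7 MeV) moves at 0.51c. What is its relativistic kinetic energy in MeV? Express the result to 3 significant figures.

17.2 MeV

Lorentz factor: γ = (1 − 0.2601)^(−1/2) = 1.16255.
Kinetic energy: K = (γ − 1)mc² = (1.16255 − 1) × 105.7 MeV = 0.16255 × 105.7 = 17.2 MeV.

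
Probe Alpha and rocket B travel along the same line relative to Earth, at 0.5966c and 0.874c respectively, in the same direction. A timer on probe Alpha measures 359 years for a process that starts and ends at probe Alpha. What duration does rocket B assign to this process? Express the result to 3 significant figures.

Speed of probe Alpha in rocket B's frame: u = (v_A − v_B)/(1 − v_A v_B/c²) = (0.5966 − 0.874)/(1 − 0.5966×0.874) = −0.2774/0.4785716 = −0.57964; |u| = 0.57964c.
γ for this relative speed: γ = 1/√(1 − 0.335983) = 1.2272.
The clock on probe Alpha records proper time, so rocket B measures Δt = γΔτ = 1.2272 × 359 = 441 years.

441 years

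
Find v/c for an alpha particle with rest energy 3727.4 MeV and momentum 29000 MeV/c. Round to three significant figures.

0.992

pc/(mc²) = 29000/3727.4 = 7.7802 = βγ = β/√(1−β²).
So β² = x²/(1 + x²) with x = 7.7802: x² = 60.5315, β² = 60.5315/61.5315 = 0.983748, β = 0.992.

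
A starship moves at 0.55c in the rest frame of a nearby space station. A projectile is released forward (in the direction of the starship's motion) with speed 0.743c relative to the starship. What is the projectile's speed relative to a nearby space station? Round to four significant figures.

0.9179c

In units of c, u = (u' + v)/(1 + u'v) with u' = 0.743 and v = 0.55.
Numerator: 0.743 + 0.55 = 1.293. Denominator: 1 + (0.743)(0.55) = 1.40865.
u = 1.293/1.40865 = 0.9179, so the speed is 0.9179c.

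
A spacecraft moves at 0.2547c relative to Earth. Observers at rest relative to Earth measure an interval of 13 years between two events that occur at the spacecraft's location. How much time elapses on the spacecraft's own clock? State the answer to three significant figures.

With β = 0.2547, γ = 1/√(1 − 0.2547²) = 1/√0.93512791 = 1.0341.
The moving clock records proper time: Δτ = Δt/γ = 13/1.0341 = 12.6 years.

12.6 years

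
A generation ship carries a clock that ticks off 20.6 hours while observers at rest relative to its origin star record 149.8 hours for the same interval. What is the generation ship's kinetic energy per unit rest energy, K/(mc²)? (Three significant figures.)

γ = Δt/Δτ = 149.8/20.6 = 7.27184.
K/(mc²) = γ − 1 = 7.27184 − 1 = 6.27.

6.27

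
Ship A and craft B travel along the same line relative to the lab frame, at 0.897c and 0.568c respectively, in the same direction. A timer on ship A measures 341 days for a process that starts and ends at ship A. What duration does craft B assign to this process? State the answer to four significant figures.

459.8 days

Speed of ship A in craft B's frame: u = (v_A − v_B)/(1 − v_A v_B/c²) = (0.897 − 0.568)/(1 − 0.897×0.568) = 0.329/0.490504 = 0.67074; |u| = 0.67074c.
At |u| = 0.67074c, γ = (1 − 0.449892)^(−1/2) = 1.3483.
The clock on ship A records proper time, so craft B measures Δt = γΔτ = 1.3483 × 341 = 459.8 days.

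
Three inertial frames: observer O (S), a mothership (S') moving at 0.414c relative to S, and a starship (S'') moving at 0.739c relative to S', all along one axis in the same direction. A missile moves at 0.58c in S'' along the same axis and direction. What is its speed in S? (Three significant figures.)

Compose velocities in two stages. Stage 1 (into S'): u₁ = (0.58+0.739)/(1+0.58×0.739) = 0.92327.
Stage 2 (into S): u = (0.92327+0.414)/(1+0.92327×0.414) = 0.96747, so the speed is 0.967c.

0.967c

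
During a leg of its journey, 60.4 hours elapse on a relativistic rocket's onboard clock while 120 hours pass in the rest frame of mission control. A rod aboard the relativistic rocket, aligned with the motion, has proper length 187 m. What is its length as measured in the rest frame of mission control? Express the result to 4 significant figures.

γ = Δt/Δτ = 120/60.4 = 1.98675.
L = L₀/γ = 187/1.98675 = 94.12 m.

94.12 m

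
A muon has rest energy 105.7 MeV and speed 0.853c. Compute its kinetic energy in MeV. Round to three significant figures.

With β = 0.853, γ = 1/√(1 − 0.853²) = 1/√0.272391 = 1.91604.
Kinetic energy: K = (γ − 1)mc² = (1.91604 − 1) × 105.7 MeV = 0.91604 × 105.7 = 96.8 MeV.

96.8 MeV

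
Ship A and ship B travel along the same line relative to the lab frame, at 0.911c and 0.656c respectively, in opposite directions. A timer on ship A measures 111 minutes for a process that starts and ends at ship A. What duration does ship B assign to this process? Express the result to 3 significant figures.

The velocity of ship A relative to ship B is (0.911 + 0.656)c / (1 + 0.911×0.656) = 0.98084c; relative speed 0.98084c.
At |u| = 0.98084c, γ = (1 − 0.962047)^(−1/2) = 5.1331.
The clock on ship A records proper time, so ship B measures Δt = γΔτ = 5.1331 × 111 = 570 minutes.

570 minutes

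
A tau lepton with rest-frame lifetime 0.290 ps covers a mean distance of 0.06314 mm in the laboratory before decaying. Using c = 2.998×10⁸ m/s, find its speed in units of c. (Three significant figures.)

0.588c

Let x = d/(cτ) = 6.314×10^-5 m / (2.998×10⁸ m/s × 2.900×10^-13 s) = 0.72623. Since d = βγcτ, x = βγ = β/√(1−β²).
Solving: β² = x²/(1+x²) = 0.52741/1.52741 = 0.345297, so β = 0.588.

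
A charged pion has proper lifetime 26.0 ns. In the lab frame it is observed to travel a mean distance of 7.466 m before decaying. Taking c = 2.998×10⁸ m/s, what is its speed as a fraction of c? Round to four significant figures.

Let x = d/(cτ) = 7.466 m / (2.998×10⁸ m/s × 2.600×10^-8 s) = 0.95782. Since d = βγcτ, x = βγ = β/√(1−β²).
Solving: β² = x²/(1+x²) = 0.917419/1.917419 = 0.478466, so β = 0.6917.

0.6917c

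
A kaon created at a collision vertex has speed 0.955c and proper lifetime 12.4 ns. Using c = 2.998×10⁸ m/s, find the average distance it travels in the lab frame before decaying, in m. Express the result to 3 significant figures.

Lorentz factor: γ = (1 − 0.912025)^(−1/2) = 3.3715.
Lab-frame lifetime: Δt = γτ = 3.3715 × 12.4 ns = 41.807 ns.
Distance: d = vΔt = 0.955 × 2.998×10⁸ m/s × 4.1807×10^-8 s = 12.0 m.

12.0 m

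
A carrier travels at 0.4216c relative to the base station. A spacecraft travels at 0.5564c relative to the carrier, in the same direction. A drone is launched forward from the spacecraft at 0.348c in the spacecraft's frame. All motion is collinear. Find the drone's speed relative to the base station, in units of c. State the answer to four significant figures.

Apply u = (u'+v)/(1+u'v) twice. Drone in the carrier frame: (0.348+0.5564)/(1+0.348·0.5564) = 0.9044/1.1936272 = 0.75769c.
That velocity, transformed to the rest frame of the base station: (0.75769+0.4216)/(1+0.75769·0.4216) = 1.17929/1.319442104 = 0.89378c.

0.8938c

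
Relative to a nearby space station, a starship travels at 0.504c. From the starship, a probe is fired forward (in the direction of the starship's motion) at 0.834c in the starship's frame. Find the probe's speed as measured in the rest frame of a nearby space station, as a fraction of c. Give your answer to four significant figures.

Relativistic velocity addition: u = (u' + v)/(1 + u'v/c²), with u' = 0.834c and v = 0.504c.
Numerator: 0.834 + 0.504 = 1.338. Denominator: 1 + (0.834)(0.504) = 1.420336.
u = 1.338/1.420336 = 0.94203, so the speed is 0.9420c.

0.9420c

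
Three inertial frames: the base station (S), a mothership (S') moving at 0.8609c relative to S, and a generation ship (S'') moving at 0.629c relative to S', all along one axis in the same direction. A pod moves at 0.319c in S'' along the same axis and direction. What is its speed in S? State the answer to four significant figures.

First combine the pod and generation ship (S''→S'): u₁ = (0.319 + 0.629)/(1 + 0.319×0.629) = 0.948/1.200651 = 0.78957.
Then combine with the mothership (S'→S): u = (0.78957 + 0.8609)/(1 + 0.78957×0.8609) = 1.65047/1.679740813 = 0.98257.

0.9826c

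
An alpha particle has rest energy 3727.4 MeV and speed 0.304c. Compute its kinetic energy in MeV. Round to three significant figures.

185 MeV

γ = 1/√(1 − β²) = 1/√(1 − 0.092416) = 1/√0.907584 = 1/0.952672 = 1.049679.
Kinetic energy: K = (γ − 1)mc² = (1.049679 − 1) × 3727.4 MeV = 0.049679 × 3727.4 = 185 MeV.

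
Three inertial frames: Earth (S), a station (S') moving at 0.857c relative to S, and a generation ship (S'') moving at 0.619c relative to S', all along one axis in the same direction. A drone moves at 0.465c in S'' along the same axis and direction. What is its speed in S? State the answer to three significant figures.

Compose velocities in two stages. Stage 1 (into S'): u₁ = (0.465+0.619)/(1+0.465×0.619) = 0.84172.
Stage 2 (into S): u = (0.84172+0.857)/(1+0.84172×0.857) = 0.98685, so the speed is 0.987c.

0.987c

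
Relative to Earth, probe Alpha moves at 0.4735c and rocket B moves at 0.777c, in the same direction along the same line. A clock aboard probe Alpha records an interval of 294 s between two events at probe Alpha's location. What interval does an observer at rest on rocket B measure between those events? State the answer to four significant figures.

335.2 s

Transform probe Alpha's velocity into rocket B's frame: (0.4735 − 0.777)/(1 − 0.4735·0.777) = −0.3035/0.6320905, so the relative speed is 0.48015c.
At |u| = 0.48015c, γ = (1 − 0.230544)^(−1/2) = 1.14.
The clock on probe Alpha records proper time, so rocket B measures Δt = γΔτ = 1.14 × 294 = 335.2 s.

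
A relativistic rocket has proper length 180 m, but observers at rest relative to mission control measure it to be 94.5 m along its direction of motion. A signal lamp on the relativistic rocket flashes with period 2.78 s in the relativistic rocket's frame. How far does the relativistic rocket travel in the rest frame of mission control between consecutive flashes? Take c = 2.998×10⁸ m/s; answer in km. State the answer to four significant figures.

From L = L₀/γ: γ = 180/94.5 = 1.90476.
β = √(1 − 1/γ²) = 0.8511. Lab-frame period = γτ = 1.90476×2.78 s = 5.2952 s. Distance = βc × γτ = 0.8511 × 2.998×10⁸ m/s × 5.2952 s = 1.3511×10^9 m = 1.351×10^6 km.

1.351×10^6 km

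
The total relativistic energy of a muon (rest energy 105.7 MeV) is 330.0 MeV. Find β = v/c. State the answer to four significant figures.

0.9473

Total energy E = γmc² gives γ = 330.0/105.7 = 3.122.
Hence β = √(1 − 1/γ²) = √(1 − 0.102597) = √0.897403 = 0.9473.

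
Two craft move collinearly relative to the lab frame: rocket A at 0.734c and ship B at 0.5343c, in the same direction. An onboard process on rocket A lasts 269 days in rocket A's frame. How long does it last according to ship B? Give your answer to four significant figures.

284.8 days

Transform rocket A's velocity into ship B's frame: (0.734 − 0.5343)/(1 − 0.734·0.5343) = 0.1997/0.6078238, so the relative speed is 0.32855c.
At |u| = 0.32855c, γ = (1 − 0.107945)^(−1/2) = 1.0588.
The clock on rocket A records proper time, so ship B measures Δt = γΔτ = 1.0588 × 269 = 284.8 days.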